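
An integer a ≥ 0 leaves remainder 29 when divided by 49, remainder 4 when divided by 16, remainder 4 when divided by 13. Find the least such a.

9780

The moduli are pairwise coprime; N = 49·16·13 = 10192.
N/49 = 208; 208 ≡ 12 (mod 49); 12·45 ≡ 1, so inverse 45.
N/16 = 637; 637 ≡ 13 (mod 16); 13·5 ≡ 1, so inverse 5.
N/13 = 784; 784 ≡ 4 (mod 13); 4·10 ≡ 1, so inverse 10.
a ≡ 29·208·45 + 4·637·5 + 4·784·10 = 315540.
315540 mod 10192 = 9780.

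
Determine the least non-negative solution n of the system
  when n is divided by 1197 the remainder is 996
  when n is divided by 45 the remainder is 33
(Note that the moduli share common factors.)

2193

gcd(1197, 45) = 9 and 9 | (33 − 996), so the pair is consistent; merging gives n ≡ 2193 (mod 5985), where 5985 = lcm(1197, 45).
The solution is unique modulo lcm(1197, 45) = 5985.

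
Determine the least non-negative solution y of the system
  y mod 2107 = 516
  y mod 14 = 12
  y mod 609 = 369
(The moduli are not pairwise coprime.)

13158

Combine the congruences pairwise.
gcd(2107, 14) = 7 and 7 | (12 − 516), so the pair is consistent; merging gives y ≡ 516 (mod 4214), where 4214 = lcm(2107, 14).
gcd(4214, 609) = 7 and 7 | (369 − 516), so the pair is consistent; merging gives y ≡ 13158 (mod 366618), where 366618 = lcm(4214, 609).
The solution is unique modulo lcm(2107, 14, 609) = 366618.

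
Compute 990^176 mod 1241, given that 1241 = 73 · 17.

1004

Mod 73: 990 ≡ 41; by Fermat, exponent reduces to 176 mod 72 = 32; 41^32 ≡ 55 (mod 73).
Mod 17: 990 ≡ 4; since 16 | 176, by Fermat 4^176 ≡ 1 (mod 17).
Combine by CRT: x ≡ 55 (mod 73), x ≡ 1 (mod 17) ⇒ x ≡ 1004 (mod 1241).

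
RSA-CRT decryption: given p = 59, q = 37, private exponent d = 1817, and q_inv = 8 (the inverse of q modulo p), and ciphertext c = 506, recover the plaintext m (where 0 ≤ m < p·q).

d_p = d mod (p−1) = 1817 mod 58 = 19; d_q = d mod (q−1) = 17.
m₁ = c^(d_p) mod p: c ≡ 34 (mod 59), and 34^19 mod 59 = 11.
m₂ = c^(d_q) mod q: c ≡ 25 (mod 37), and 25^17 mod 37 = 3.
h = q_inv·(m₁ − m₂) mod p = 8·(11 − 3) mod 59 = 5.
m = m₂ + h·q = 3 + 5·37 = 188.

188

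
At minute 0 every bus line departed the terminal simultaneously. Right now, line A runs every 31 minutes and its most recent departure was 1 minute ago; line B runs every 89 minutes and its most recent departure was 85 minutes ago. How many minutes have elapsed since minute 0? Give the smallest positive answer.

From t ≡ 1 (mod 31) write t = 1 + 31s. Substituting into t ≡ 85 (mod 89) gives 31s ≡ 84 (mod 89), and since 31⁻¹ ≡ 23 (mod 89), s ≡ 63. Hence t ≡ 1 + 31·63 = 1954 (mod 2759).

1954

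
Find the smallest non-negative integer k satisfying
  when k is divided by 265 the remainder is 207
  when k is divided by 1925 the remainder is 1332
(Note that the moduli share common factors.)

35982

gcd(265, 1925) = 5 and 5 | (1332 − 207), so the pair is consistent; merging gives k ≡ 35982 (mod 102025), where 102025 = lcm(265, 1925).
The solution is unique modulo lcm(265, 1925) = 102025.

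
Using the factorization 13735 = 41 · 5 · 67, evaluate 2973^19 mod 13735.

Mod 41: 2973 ≡ 21; 21^19 ≡ 2 (mod 41).
Mod 5: 2973 ≡ 3; by Fermat, exponent reduces to 19 mod 4 = 3; 3^3 ≡ 2 (mod 5).
Mod 67: 2973 ≡ 25; 25^19 ≡ 24 (mod 67).
Combine by CRT: x ≡ 2 (mod 41), x ≡ 2 (mod 5), x ≡ 24 (mod 67) ⇒ x ≡ 7997 (mod 13735).

7997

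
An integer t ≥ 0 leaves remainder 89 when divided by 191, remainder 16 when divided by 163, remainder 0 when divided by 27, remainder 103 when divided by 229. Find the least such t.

From t ≡ 89 (mod 191) write t = 89 + 191s. Substituting into t ≡ 16 (mod 163) gives 191s ≡ 90 (mod 163), and since 28⁻¹ ≡ 99 (mod 163), s ≡ 108. Hence t ≡ 89 + 191·108 = 20717 (mod 31133).
From t ≡ 20717 (mod 31133) write t = 20717 + 31133s. Substituting into t ≡ 0 (mod 27) gives 31133s ≡ 19 (mod 27), and since 2⁻¹ ≡ 14 (mod 27), s ≡ 23. Hence t ≡ 20717 + 31133·23 = 736776 (mod 840591).
From t ≡ 736776 (mod 840591) write t = 736776 + 840591s. Substituting into t ≡ 103 (mod 229) gives 840591s ≡ 20 (mod 229), and since 161⁻¹ ≡ 165 (mod 229), s ≡ 94. Hence t ≡ 736776 + 840591·94 = 79752330 (mod 192495339).

79752330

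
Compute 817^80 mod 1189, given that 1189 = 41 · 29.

165

Mod 41: 817 ≡ 38; since 40 | 80, by Fermat 38^80 ≡ 1 (mod 41).
Mod 29: 817 ≡ 5; by Fermat, exponent reduces to 80 mod 28 = 24; 5^24 ≡ 20 (mod 29).
Combine by CRT: x ≡ 1 (mod 41), x ≡ 20 (mod 29) ⇒ x ≡ 165 (mod 1189).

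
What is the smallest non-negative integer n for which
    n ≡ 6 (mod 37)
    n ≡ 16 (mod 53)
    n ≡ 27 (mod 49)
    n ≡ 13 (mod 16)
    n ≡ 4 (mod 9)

11328925

Combine the congruences pairwise.
From n ≡ 6 (mod 37) write n = 6 + 37t. Substituting into n ≡ 16 (mod 53) gives 37t ≡ 10 (mod 53), and since 37⁻¹ ≡ 43 (mod 53), t ≡ 6. Hence n ≡ 6 + 37·6 = 228 (mod 1961).
From n ≡ 228 (mod 1961) write n = 228 + 1961t. Substituting into n ≡ 27 (mod 49) gives 1961t ≡ 44 (mod 49), and since 1⁻¹ ≡ 1 (mod 49), t ≡ 44. Hence n ≡ 228 + 1961·44 = 86512 (mod 96089).
From n ≡ 86512 (mod 96089) write n = 86512 + 96089t. Substituting into n ≡ 13 (mod 16) gives 96089t ≡ 13 (mod 16), and since 9⁻¹ ≡ 9 (mod 16), t ≡ 5. Hence n ≡ 86512 + 96089·5 = 566957 (mod 1537424).
From n ≡ 566957 (mod 1537424) write n = 566957 + 1537424t. Substituting into n ≡ 4 (mod 9) gives 1537424t ≡ 2 (mod 9), and since 8⁻¹ ≡ 8 (mod 9), t ≡ 7. Hence n ≡ 566957 + 1537424·7 = 11328925 (mod 13836816).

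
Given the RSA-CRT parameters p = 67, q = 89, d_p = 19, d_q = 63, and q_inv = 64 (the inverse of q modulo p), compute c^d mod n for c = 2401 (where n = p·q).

100

m₁ = c^(d_p) mod p: c ≡ 56 (mod 67), and 56^19 mod 67 = 33.
m₂ = c^(d_q) mod q: c ≡ 87 (mod 89), and 87^63 mod 89 = 11.
h = q_inv·(m₁ − m₂) mod p = 64·(33 − 11) mod 67 = 1.
m = m₂ + h·q = 11 + 1·89 = 100.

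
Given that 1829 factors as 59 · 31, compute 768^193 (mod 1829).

Mod 59: 768 ≡ 1; by Fermat, exponent reduces to 193 mod 58 = 19; 1^19 ≡ 1 (mod 59).
Mod 31: 768 ≡ 24; by Fermat, exponent reduces to 193 mod 30 = 13; 24^13 ≡ 12 (mod 31).
Combine by CRT: x ≡ 1 (mod 59), x ≡ 12 (mod 31) ⇒ x ≡ 1004 (mod 1829).

1004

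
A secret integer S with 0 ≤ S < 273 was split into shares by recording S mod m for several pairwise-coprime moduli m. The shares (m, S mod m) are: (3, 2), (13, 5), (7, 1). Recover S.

From S ≡ 2 (mod 3) write S = 2 + 3t. Substituting into S ≡ 5 (mod 13) gives 3t ≡ 3 (mod 13), and since 3⁻¹ ≡ 9 (mod 13), t ≡ 1. Hence S ≡ 2 + 3·1 = 5 (mod 39).
From S ≡ 5 (mod 39) write S = 5 + 39t. Substituting into S ≡ 1 (mod 7) gives 39t ≡ 3 (mod 7), and since 4⁻¹ ≡ 2 (mod 7), t ≡ 6. Hence S ≡ 5 + 39·6 = 239 (mod 273).

239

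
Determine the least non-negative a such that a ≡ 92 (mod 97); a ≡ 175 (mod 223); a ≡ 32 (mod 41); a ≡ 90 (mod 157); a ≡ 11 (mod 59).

From a ≡ 92 (mod 97) write a = 92 + 97t. Substituting into a ≡ 175 (mod 223) gives 97t ≡ 83 (mod 223), and since 97⁻¹ ≡ 23 (mod 223), t ≡ 125. Hence a ≡ 92 + 97·125 = 12217 (mod 21631).
From a ≡ 12217 (mod 21631) write a = 12217 + 21631t. Substituting into a ≡ 32 (mod 41) gives 21631t ≡ 33 (mod 41), and since 24⁻¹ ≡ 12 (mod 41), t ≡ 27. Hence a ≡ 12217 + 21631·27 = 596254 (mod 886871).
From a ≡ 596254 (mod 886871) write a = 596254 + 886871t. Substituting into a ≡ 90 (mod 157) gives 886871t ≡ 122 (mod 157), and since 135⁻¹ ≡ 107 (mod 157), t ≡ 23. Hence a ≡ 596254 + 886871·23 = 20994287 (mod 139238747).
From a ≡ 20994287 (mod 139238747) write a = 20994287 + 139238747t. Substituting into a ≡ 11 (mod 59) gives 139238747t ≡ 48 (mod 59), and since 45⁻¹ ≡ 21 (mod 59), t ≡ 5. Hence a ≡ 20994287 + 139238747·5 = 717188022 (mod 8215086073).

717188022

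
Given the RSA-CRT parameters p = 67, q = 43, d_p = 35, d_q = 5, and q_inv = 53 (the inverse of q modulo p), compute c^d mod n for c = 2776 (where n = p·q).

2851

m₁ = c^(d_p) mod p: c ≡ 29 (mod 67), and 29^35 mod 67 = 37.
m₂ = c^(d_q) mod q: c ≡ 24 (mod 43), and 24^5 mod 43 = 13.
h = q_inv·(m₁ − m₂) mod p = 53·(37 − 13) mod 67 = 66.
m = m₂ + h·q = 13 + 66·43 = 2851.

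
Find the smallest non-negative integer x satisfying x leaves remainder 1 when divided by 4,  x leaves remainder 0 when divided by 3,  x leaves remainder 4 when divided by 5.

9

Combine the congruences pairwise.
From x ≡ 1 (mod 4) write x = 1 + 4t. Substituting into x ≡ 0 (mod 3) gives 4t ≡ 2 (mod 3), and since 1⁻¹ ≡ 1 (mod 3), t ≡ 2. Hence x ≡ 1 + 4·2 = 9 (mod 12).
From x ≡ 9 (mod 12) write x = 9 + 12t. Substituting into x ≡ 4 (mod 5) gives 12t ≡ 0 (mod 5), and since 2⁻¹ ≡ 3 (mod 5), t ≡ 0. Hence x ≡ 9 + 12·0 = 9 (mod 60).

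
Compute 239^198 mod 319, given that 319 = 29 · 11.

Mod 29: 239 ≡ 7; by Fermat, exponent reduces to 198 mod 28 = 2; 7^2 ≡ 20 (mod 29).
Mod 11: 239 ≡ 8; by Fermat, exponent reduces to 198 mod 10 = 8; 8^8 ≡ 5 (mod 11).
Combine by CRT: x ≡ 20 (mod 29), x ≡ 5 (mod 11) ⇒ x ≡ 49 (mod 319).

49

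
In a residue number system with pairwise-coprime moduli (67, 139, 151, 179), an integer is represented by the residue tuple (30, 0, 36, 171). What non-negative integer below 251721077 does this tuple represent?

97787334

The moduli are pairwise coprime; N = 67·139·151·179 = 251721077.
N/67 = 3757031; 3757031 ≡ 6 (mod 67); 6·56 ≡ 1, so inverse 56.
N/139 = 1810943; 1810943 ≡ 51 (mod 139); 51·30 ≡ 1, so inverse 30.
N/151 = 1667027; 1667027 ≡ 138 (mod 151); 138·58 ≡ 1, so inverse 58.
N/179 = 1406263; 1406263 ≡ 39 (mod 179); 39·101 ≡ 1, so inverse 101.
x ≡ 30·3757031·56 + 0·1810943·30 + 36·1667027·58 + 171·1406263·101 = 34080132729.
34080132729 mod 251721077 = 97787334.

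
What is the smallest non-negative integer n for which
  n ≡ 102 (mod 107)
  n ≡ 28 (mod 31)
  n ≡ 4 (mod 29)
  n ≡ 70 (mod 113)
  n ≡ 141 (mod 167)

1789847524

From n ≡ 102 (mod 107) write n = 102 + 107t. Substituting into n ≡ 28 (mod 31) gives 107t ≡ 19 (mod 31), and since 14⁻¹ ≡ 20 (mod 31), t ≡ 8. Hence n ≡ 102 + 107·8 = 958 (mod 3317).
From n ≡ 958 (mod 3317) write n = 958 + 3317t. Substituting into n ≡ 4 (mod 29) gives 3317t ≡ 3 (mod 29), and since 11⁻¹ ≡ 8 (mod 29), t ≡ 24. Hence n ≡ 958 + 3317·24 = 80566 (mod 96193).
From n ≡ 80566 (mod 96193) write n = 80566 + 96193t. Substituting into n ≡ 70 (mod 113) gives 96193t ≡ 73 (mod 113), and since 30⁻¹ ≡ 49 (mod 113), t ≡ 74. Hence n ≡ 80566 + 96193·74 = 7198848 (mod 10869809).
From n ≡ 7198848 (mod 10869809) write n = 7198848 + 10869809t. Substituting into n ≡ 141 (mod 167) gives 10869809t ≡ 162 (mod 167), and since 113⁻¹ ≡ 34 (mod 167), t ≡ 164. Hence n ≡ 7198848 + 10869809·164 = 1789847524 (mod 1815258103).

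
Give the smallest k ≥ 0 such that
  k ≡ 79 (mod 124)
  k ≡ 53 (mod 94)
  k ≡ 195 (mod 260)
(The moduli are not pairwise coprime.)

Combine the congruences pairwise.
gcd(124, 94) = 2 and 2 | (53 − 79), so the pair is consistent; merging gives k ≡ 5411 (mod 5828), where 5828 = lcm(124, 94).
gcd(5828, 260) = 4 and 4 | (195 − 5411), so the pair is consistent; merging gives k ≡ 285155 (mod 378820), where 378820 = lcm(5828, 260).
The solution is unique modulo lcm(124, 94, 260) = 378820.

285155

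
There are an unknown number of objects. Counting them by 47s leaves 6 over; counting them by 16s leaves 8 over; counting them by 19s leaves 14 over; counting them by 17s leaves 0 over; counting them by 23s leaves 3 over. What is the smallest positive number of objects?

2394280

From N ≡ 6 (mod 47) write N = 6 + 47t. Substituting into N ≡ 8 (mod 16) gives 47t ≡ 2 (mod 16), and since 15⁻¹ ≡ 15 (mod 16), t ≡ 14. Hence N ≡ 6 + 47·14 = 664 (mod 752).
From N ≡ 664 (mod 752) write N = 664 + 752t. Substituting into N ≡ 14 (mod 19) gives 752t ≡ 15 (mod 19), and since 11⁻¹ ≡ 7 (mod 19), t ≡ 10. Hence N ≡ 664 + 752·10 = 8184 (mod 14288).
From N ≡ 8184 (mod 14288) write N = 8184 + 14288t. Substituting into N ≡ 0 (mod 17) gives 14288t ≡ 10 (mod 17), and since 8⁻¹ ≡ 15 (mod 17), t ≡ 14. Hence N ≡ 8184 + 14288·14 = 208216 (mod 242896).
From N ≡ 208216 (mod 242896) write N = 208216 + 242896t. Substituting into N ≡ 3 (mod 23) gives 242896t ≡ 6 (mod 23), and since 16⁻¹ ≡ 13 (mod 23), t ≡ 9. Hence N ≡ 208216 + 242896·9 = 2394280 (mod 5586608).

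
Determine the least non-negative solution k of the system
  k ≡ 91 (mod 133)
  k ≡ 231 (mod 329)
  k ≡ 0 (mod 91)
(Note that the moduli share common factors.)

57148

Combine the congruences pairwise.
gcd(133, 329) = 7 and 7 | (231 − 91), so the pair is consistent; merging gives k ≡ 889 (mod 6251), where 6251 = lcm(133, 329).
gcd(6251, 91) = 7 and 7 | (0 − 889), so the pair is consistent; merging gives k ≡ 57148 (mod 81263), where 81263 = lcm(6251, 91).
The solution is unique modulo lcm(133, 329, 91) = 81263.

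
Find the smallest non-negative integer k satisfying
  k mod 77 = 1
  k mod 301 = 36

1541

gcd(77, 301) = 7 and 7 | (36 − 1), so the pair is consistent; merging gives k ≡ 1541 (mod 3311), where 3311 = lcm(77, 301).
The solution is unique modulo lcm(77, 301) = 3311.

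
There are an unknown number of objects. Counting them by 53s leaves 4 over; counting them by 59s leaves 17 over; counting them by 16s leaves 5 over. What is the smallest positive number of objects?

33765

The moduli are pairwise coprime; M = 53·59·16 = 50032.
M/53 = 944; 944 ≡ 43 (mod 53); 43·37 ≡ 1, so inverse 37.
M/59 = 848; 848 ≡ 22 (mod 59); 22·51 ≡ 1, so inverse 51.
M/16 = 3127; 3127 ≡ 7 (mod 16); 7·7 ≡ 1, so inverse 7.
N ≡ 4·944·37 + 17·848·51 + 5·3127·7 = 984373.
984373 mod 50032 = 33765.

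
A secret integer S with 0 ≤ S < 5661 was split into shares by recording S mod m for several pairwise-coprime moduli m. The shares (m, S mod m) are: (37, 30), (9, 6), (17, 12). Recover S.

The moduli are pairwise coprime; N = 37·9·17 = 5661.
N/37 = 153; 153 ≡ 5 (mod 37); 5·15 ≡ 1, so inverse 15.
N/9 = 629; 629 ≡ 8 (mod 9); 8·8 ≡ 1, so inverse 8.
N/17 = 333; 333 ≡ 10 (mod 17); 10·12 ≡ 1, so inverse 12.
S ≡ 30·153·15 + 6·629·8 + 12·333·12 = 146994.
146994 mod 5661 = 5469.

5469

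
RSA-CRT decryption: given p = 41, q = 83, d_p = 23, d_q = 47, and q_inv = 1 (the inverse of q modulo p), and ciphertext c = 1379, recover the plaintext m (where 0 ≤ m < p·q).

1202

m₁ = c^(d_p) mod p: c ≡ 26 (mod 41), and 26^23 mod 41 = 13.
m₂ = c^(d_q) mod q: c ≡ 51 (mod 83), and 51^47 mod 83 = 40.
h = q_inv·(m₁ − m₂) mod p = 1·(13 − 40) mod 41 = 14.
m = m₂ + h·q = 40 + 14·83 = 1202.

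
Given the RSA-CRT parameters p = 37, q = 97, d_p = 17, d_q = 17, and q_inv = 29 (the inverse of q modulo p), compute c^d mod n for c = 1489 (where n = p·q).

m₁ = c^(d_p) mod p: c ≡ 9 (mod 37), and 9^17 mod 37 = 33.
m₂ = c^(d_q) mod q: c ≡ 34 (mod 97), and 34^17 mod 97 = 63.
h = q_inv·(m₁ − m₂) mod p = 29·(33 − 63) mod 37 = 18.
m = m₂ + h·q = 63 + 18·97 = 1809.

1809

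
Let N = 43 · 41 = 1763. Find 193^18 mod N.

121

Mod 43: 193 ≡ 21; 21^18 ≡ 35 (mod 43).
Mod 41: 193 ≡ 29; 29^18 ≡ 39 (mod 41).
Combine by CRT: x ≡ 35 (mod 43), x ≡ 39 (mod 41) ⇒ x ≡ 121 (mod 1763).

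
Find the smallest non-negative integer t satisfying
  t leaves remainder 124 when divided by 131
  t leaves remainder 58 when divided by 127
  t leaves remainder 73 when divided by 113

Combine the congruences pairwise.
From t ≡ 124 (mod 131) write t = 124 + 131s. Substituting into t ≡ 58 (mod 127) gives 131s ≡ 61 (mod 127), and since 4⁻¹ ≡ 32 (mod 127), s ≡ 47. Hence t ≡ 124 + 131·47 = 6281 (mod 16637).
From t ≡ 6281 (mod 16637) write t = 6281 + 16637s. Substituting into t ≡ 73 (mod 113) gives 16637s ≡ 7 (mod 113), and since 26⁻¹ ≡ 100 (mod 113), s ≡ 22. Hence t ≡ 6281 + 16637·22 = 372295 (mod 1879981).

372295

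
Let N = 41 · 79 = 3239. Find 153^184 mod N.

Mod 41: 153 ≡ 30; by Fermat, exponent reduces to 184 mod 40 = 24; 30^24 ≡ 37 (mod 41).
Mod 79: 153 ≡ 74; by Fermat, exponent reduces to 184 mod 78 = 28; 74^28 ≡ 32 (mod 79).
Combine by CRT: x ≡ 37 (mod 41), x ≡ 32 (mod 79) ⇒ x ≡ 980 (mod 3239).

980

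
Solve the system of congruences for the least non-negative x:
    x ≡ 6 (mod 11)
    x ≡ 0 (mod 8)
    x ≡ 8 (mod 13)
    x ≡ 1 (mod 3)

The moduli are pairwise coprime; N = 11·8·13·3 = 3432.
N/11 = 312; 312 ≡ 4 (mod 11); 4·3 ≡ 1, so inverse 3.
N/8 = 429; 429 ≡ 5 (mod 8); 5·5 ≡ 1, so inverse 5.
N/13 = 264; 264 ≡ 4 (mod 13); 4·10 ≡ 1, so inverse 10.
N/3 = 1144; 1144 ≡ 1 (mod 3), inverse 1.
x ≡ 6·312·3 + 0·429·5 + 8·264·10 + 1·1144·1 = 27880.
27880 mod 3432 = 424.

424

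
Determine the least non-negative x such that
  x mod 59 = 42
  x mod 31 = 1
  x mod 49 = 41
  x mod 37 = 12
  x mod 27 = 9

The moduli are pairwise coprime; N = 59·31·49·37·27 = 89531379.
N/59 = 1517481; 1517481 ≡ 1 (mod 59), inverse 1.
N/31 = 2888109; 2888109 ≡ 25 (mod 31); 25·5 ≡ 1, so inverse 5.
N/49 = 1827171; 1827171 ≡ 10 (mod 49); 10·5 ≡ 1, so inverse 5.
N/37 = 2419767; 2419767 ≡ 4 (mod 37); 4·28 ≡ 1, so inverse 28.
N/27 = 3315977; 3315977 ≡ 26 (mod 27); 26·26 ≡ 1, so inverse 26.
x ≡ 42·1517481·1 + 1·2888109·5 + 41·1827171·5 + 12·2419767·28 + 9·3315977·26 = 2041725132.
2041725132 mod 89531379 = 72034794.

72034794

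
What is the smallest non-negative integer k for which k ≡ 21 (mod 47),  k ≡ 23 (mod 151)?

From k ≡ 21 (mod 47) write k = 21 + 47t. Substituting into k ≡ 23 (mod 151) gives 47t ≡ 2 (mod 151), and since 47⁻¹ ≡ 45 (mod 151), t ≡ 90. Hence k ≡ 21 + 47·90 = 4251 (mod 7097).

4251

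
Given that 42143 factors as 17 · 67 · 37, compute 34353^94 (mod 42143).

Mod 17: 34353 ≡ 13; by Fermat, exponent reduces to 94 mod 16 = 14; 13^14 ≡ 16 (mod 17).
Mod 67: 34353 ≡ 49; by Fermat, exponent reduces to 94 mod 66 = 28; 49^28 ≡ 65 (mod 67).
Mod 37: 34353 ≡ 17; by Fermat, exponent reduces to 94 mod 36 = 22; 17^22 ≡ 25 (mod 37).
Combine by CRT: x ≡ 16 (mod 17), x ≡ 65 (mod 67), x ≡ 25 (mod 37) ⇒ x ≡ 18155 (mod 42143).

18155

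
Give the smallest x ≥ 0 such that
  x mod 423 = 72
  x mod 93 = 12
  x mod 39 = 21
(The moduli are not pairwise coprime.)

Combine the congruences pairwise.
gcd(423, 93) = 3 and 3 | (12 − 72), so the pair is consistent; merging gives x ≡ 11916 (mod 13113), where 13113 = lcm(423, 93).
gcd(13113, 39) = 3 and 3 | (21 − 11916), so the pair is consistent; merging gives x ≡ 11916 (mod 170469), where 170469 = lcm(13113, 39).
The solution is unique modulo lcm(423, 93, 39) = 170469.

11916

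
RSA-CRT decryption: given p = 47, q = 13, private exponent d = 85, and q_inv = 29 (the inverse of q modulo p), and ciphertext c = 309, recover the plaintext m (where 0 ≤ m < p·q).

d_p = d mod (p−1) = 85 mod 46 = 39; d_q = d mod (q−1) = 1.
m₁ = c^(d_p) mod p: c ≡ 27 (mod 47), and 27^39 mod 47 = 9.
m₂ = c^(d_q) mod q: c ≡ 10 (mod 13), and 10^1 mod 13 = 10.
h = q_inv·(m₁ − m₂) mod p = 29·(9 − 10) mod 47 = 18.
m = m₂ + h·q = 10 + 18·13 = 244.

244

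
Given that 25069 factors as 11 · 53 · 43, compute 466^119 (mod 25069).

Mod 11: 466 ≡ 4; by Fermat, exponent reduces to 119 mod 10 = 9; 4^9 ≡ 3 (mod 11).
Mod 53: 466 ≡ 42; by Fermat, exponent reduces to 119 mod 52 = 15; 42^15 ≡ 15 (mod 53).
Mod 43: 466 ≡ 36; by Fermat, exponent reduces to 119 mod 42 = 35; 36^35 ≡ 6 (mod 43).
Combine by CRT: x ≡ 3 (mod 11), x ≡ 15 (mod 53), x ≡ 6 (mod 43) ⇒ x ≡ 14325 (mod 25069).

14325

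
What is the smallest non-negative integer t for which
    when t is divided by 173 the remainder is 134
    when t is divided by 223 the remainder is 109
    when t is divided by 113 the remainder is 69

868248

From t ≡ 134 (mod 173) write t = 134 + 173s. Substituting into t ≡ 109 (mod 223) gives 173s ≡ 198 (mod 223), and since 173⁻¹ ≡ 165 (mod 223), s ≡ 112. Hence t ≡ 134 + 173·112 = 19510 (mod 38579).
From t ≡ 19510 (mod 38579) write t = 19510 + 38579s. Substituting into t ≡ 69 (mod 113) gives 38579s ≡ 108 (mod 113), and since 46⁻¹ ≡ 86 (mod 113), s ≡ 22. Hence t ≡ 19510 + 38579·22 = 868248 (mod 4359427).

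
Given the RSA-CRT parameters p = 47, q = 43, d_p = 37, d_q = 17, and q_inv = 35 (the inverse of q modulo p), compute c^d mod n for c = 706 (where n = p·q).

377

m₁ = c^(d_p) mod p: c ≡ 1 (mod 47), and 1^37 mod 47 = 1.
m₂ = c^(d_q) mod q: c ≡ 18 (mod 43), and 18^17 mod 43 = 33.
h = q_inv·(m₁ − m₂) mod p = 35·(1 − 33) mod 47 = 8.
m = m₂ + h·q = 33 + 8·43 = 377.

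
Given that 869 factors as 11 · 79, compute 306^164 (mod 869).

Mod 11: 306 ≡ 9; by Fermat, exponent reduces to 164 mod 10 = 4; 9^4 ≡ 5 (mod 11).
Mod 79: 306 ≡ 69; by Fermat, exponent reduces to 164 mod 78 = 8; 69^8 ≡ 62 (mod 79).
Combine by CRT: x ≡ 5 (mod 11), x ≡ 62 (mod 79) ⇒ x ≡ 852 (mod 869).

852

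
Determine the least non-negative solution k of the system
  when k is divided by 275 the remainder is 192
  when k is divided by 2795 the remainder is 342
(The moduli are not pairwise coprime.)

gcd(275, 2795) = 5 and 5 | (342 − 192), so the pair is consistent; merging gives k ≡ 42267 (mod 153725), where 153725 = lcm(275, 2795).
The solution is unique modulo lcm(275, 2795) = 153725.

42267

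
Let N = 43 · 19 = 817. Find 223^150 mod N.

Mod 43: 223 ≡ 8; by Fermat, exponent reduces to 150 mod 42 = 24; 8^24 ≡ 4 (mod 43).
Mod 19: 223 ≡ 14; by Fermat, exponent reduces to 150 mod 18 = 6; 14^6 ≡ 7 (mod 19).
Combine by CRT: x ≡ 4 (mod 43), x ≡ 7 (mod 19) ⇒ x ≡ 520 (mod 817).

520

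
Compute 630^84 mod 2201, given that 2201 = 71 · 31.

1070

Mod 71: 630 ≡ 62; by Fermat, exponent reduces to 84 mod 70 = 14; 62^14 ≡ 5 (mod 71).
Mod 31: 630 ≡ 10; by Fermat, exponent reduces to 84 mod 30 = 24; 10^24 ≡ 16 (mod 31).
Combine by CRT: x ≡ 5 (mod 71), x ≡ 16 (mod 31) ⇒ x ≡ 1070 (mod 2201).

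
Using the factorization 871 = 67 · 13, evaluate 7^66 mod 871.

Mod 67: 7 ≡ 7; since 66 | 66, by Fermat 7^66 ≡ 1 (mod 67).
Mod 13: 7 ≡ 7; by Fermat, exponent reduces to 66 mod 12 = 6; 7^6 ≡ 12 (mod 13).
Combine by CRT: x ≡ 1 (mod 67), x ≡ 12 (mod 13) ⇒ x ≡ 805 (mod 871).

805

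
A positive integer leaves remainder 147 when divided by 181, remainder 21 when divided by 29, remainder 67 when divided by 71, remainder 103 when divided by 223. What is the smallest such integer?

Combine the congruences pairwise.
From n ≡ 147 (mod 181) write n = 147 + 181t. Substituting into n ≡ 21 (mod 29) gives 181t ≡ 19 (mod 29), and since 7⁻¹ ≡ 25 (mod 29), t ≡ 11. Hence n ≡ 147 + 181·11 = 2138 (mod 5249).
From n ≡ 2138 (mod 5249) write n = 2138 + 5249t. Substituting into n ≡ 67 (mod 71) gives 5249t ≡ 59 (mod 71), and since 66⁻¹ ≡ 14 (mod 71), t ≡ 45. Hence n ≡ 2138 + 5249·45 = 238343 (mod 372679).
From n ≡ 238343 (mod 372679) write n = 238343 + 372679t. Substituting into n ≡ 103 (mod 223) gives 372679t ≡ 147 (mod 223), and since 46⁻¹ ≡ 160 (mod 223), t ≡ 105. Hence n ≡ 238343 + 372679·105 = 39369638 (mod 83107417).

39369638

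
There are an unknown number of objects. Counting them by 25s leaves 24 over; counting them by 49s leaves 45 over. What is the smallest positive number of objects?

From N ≡ 24 (mod 25) write N = 24 + 25t. Substituting into N ≡ 45 (mod 49) gives 25t ≡ 21 (mod 49), and since 25⁻¹ ≡ 2 (mod 49), t ≡ 42. Hence N ≡ 24 + 25·42 = 1074 (mod 1225).

1074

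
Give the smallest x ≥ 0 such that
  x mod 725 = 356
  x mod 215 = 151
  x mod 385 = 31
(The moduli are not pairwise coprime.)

Combine the congruences pairwise.
gcd(725, 215) = 5 and 5 | (151 − 356), so the pair is consistent; merging gives x ≡ 19931 (mod 31175), where 31175 = lcm(725, 215).
gcd(31175, 385) = 5 and 5 | (31 − 19931), so the pair is consistent; merging gives x ≡ 2046306 (mod 2400475), where 2400475 = lcm(31175, 385).
The solution is unique modulo lcm(725, 215, 385) = 2400475.

2046306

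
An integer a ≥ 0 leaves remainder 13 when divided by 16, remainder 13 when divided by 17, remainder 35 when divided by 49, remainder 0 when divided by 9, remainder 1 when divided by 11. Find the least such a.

Combine the congruences pairwise.
From a ≡ 13 (mod 16) write a = 13 + 16t. Substituting into a ≡ 13 (mod 17) gives 16t ≡ 0 (mod 17), and since 16⁻¹ ≡ 16 (mod 17), t ≡ 0. Hence a ≡ 13 + 16·0 = 13 (mod 272).
From a ≡ 13 (mod 272) write a = 13 + 272t. Substituting into a ≡ 35 (mod 49) gives 272t ≡ 22 (mod 49), and since 27⁻¹ ≡ 20 (mod 49), t ≡ 48. Hence a ≡ 13 + 272·48 = 13069 (mod 13328).
From a ≡ 13069 (mod 13328) write a = 13069 + 13328t. Substituting into a ≡ 0 (mod 9) gives 13328t ≡ 8 (mod 9), and since 8⁻¹ ≡ 8 (mod 9), t ≡ 1. Hence a ≡ 13069 + 13328·1 = 26397 (mod 119952).
From a ≡ 26397 (mod 119952) write a = 26397 + 119952t. Substituting into a ≡ 1 (mod 11) gives 119952t ≡ 4 (mod 11), and since 8⁻¹ ≡ 7 (mod 11), t ≡ 6. Hence a ≡ 26397 + 119952·6 = 746109 (mod 1319472).

746109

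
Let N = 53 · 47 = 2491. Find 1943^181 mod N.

215

Mod 53: 1943 ≡ 35; by Fermat, exponent reduces to 181 mod 52 = 25; 35^25 ≡ 3 (mod 53).
Mod 47: 1943 ≡ 16; by Fermat, exponent reduces to 181 mod 46 = 43; 16^43 ≡ 27 (mod 47).
Combine by CRT: x ≡ 3 (mod 53), x ≡ 27 (mod 47) ⇒ x ≡ 215 (mod 2491).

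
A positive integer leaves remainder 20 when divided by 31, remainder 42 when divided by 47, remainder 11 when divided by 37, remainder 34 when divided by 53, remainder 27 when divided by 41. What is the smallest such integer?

Combine the congruences pairwise.
From N ≡ 20 (mod 31) write N = 20 + 31t. Substituting into N ≡ 42 (mod 47) gives 31t ≡ 22 (mod 47), and since 31⁻¹ ≡ 44 (mod 47), t ≡ 28. Hence N ≡ 20 + 31·28 = 888 (mod 1457).
From N ≡ 888 (mod 1457) write N = 888 + 1457t. Substituting into N ≡ 11 (mod 37) gives 1457t ≡ 11 (mod 37), and since 14⁻¹ ≡ 8 (mod 37), t ≡ 14. Hence N ≡ 888 + 1457·14 = 21286 (mod 53909).
From N ≡ 21286 (mod 53909) write N = 21286 + 53909t. Substituting into N ≡ 34 (mod 53) gives 53909t ≡ 1 (mod 53), and since 8⁻¹ ≡ 20 (mod 53), t ≡ 20. Hence N ≡ 21286 + 53909·20 = 1099466 (mod 2857177).
From N ≡ 1099466 (mod 2857177) write N = 1099466 + 2857177t. Substituting into N ≡ 27 (mod 41) gives 2857177t ≡ 17 (mod 41), and since 10⁻¹ ≡ 37 (mod 41), t ≡ 14. Hence N ≡ 1099466 + 2857177·14 = 41099944 (mod 117144257).

41099944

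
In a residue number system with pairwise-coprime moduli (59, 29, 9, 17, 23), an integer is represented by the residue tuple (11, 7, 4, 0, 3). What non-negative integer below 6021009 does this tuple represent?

The moduli are pairwise coprime; N = 59·29·9·17·23 = 6021009.
N/59 = 102051; 102051 ≡ 40 (mod 59); 40·31 ≡ 1, so inverse 31.
N/29 = 207621; 207621 ≡ 10 (mod 29); 10·3 ≡ 1, so inverse 3.
N/9 = 669001; 669001 ≡ 4 (mod 9); 4·7 ≡ 1, so inverse 7.
N/17 = 354177; 354177 ≡ 16 (mod 17); 16·16 ≡ 1, so inverse 16.
N/23 = 261783; 261783 ≡ 20 (mod 23); 20·15 ≡ 1, so inverse 15.
x ≡ 11·102051·31 + 7·207621·3 + 4·669001·7 + 0·354177·16 + 3·261783·15 = 69671695.
69671695 mod 6021009 = 3440596.

3440596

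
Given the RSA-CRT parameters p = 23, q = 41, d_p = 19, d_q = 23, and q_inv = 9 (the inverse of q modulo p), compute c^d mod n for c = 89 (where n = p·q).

477

m₁ = c^(d_p) mod p: c ≡ 20 (mod 23), and 20^19 mod 23 = 17.
m₂ = c^(d_q) mod q: c ≡ 7 (mod 41), and 7^23 mod 41 = 26.
h = q_inv·(m₁ − m₂) mod p = 9·(17 − 26) mod 23 = 11.
m = m₂ + h·q = 26 + 11·41 = 477.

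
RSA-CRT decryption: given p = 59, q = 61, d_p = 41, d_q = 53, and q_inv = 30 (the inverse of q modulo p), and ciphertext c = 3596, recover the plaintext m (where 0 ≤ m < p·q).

m₁ = c^(d_p) mod p: c ≡ 56 (mod 59), and 56^41 mod 59 = 31.
m₂ = c^(d_q) mod q: c ≡ 58 (mod 61), and 58^53 mod 61 = 34.
h = q_inv·(m₁ − m₂) mod p = 30·(31 − 34) mod 59 = 28.
m = m₂ + h·q = 34 + 28·61 = 1742.

1742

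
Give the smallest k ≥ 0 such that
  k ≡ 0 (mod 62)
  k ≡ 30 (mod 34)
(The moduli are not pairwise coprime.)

gcd(62, 34) = 2 and 2 | (30 − 0), so the pair is consistent; merging gives k ≡ 744 (mod 1054), where 1054 = lcm(62, 34).
The solution is unique modulo lcm(62, 34) = 1054.

744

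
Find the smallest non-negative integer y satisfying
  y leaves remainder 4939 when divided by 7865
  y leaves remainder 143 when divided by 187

Combine the congruences pairwise.
gcd(7865, 187) = 11 and 11 | (143 − 4939), so the pair is consistent; merging gives y ≡ 52129 (mod 133705), where 133705 = lcm(7865, 187).
The solution is unique modulo lcm(7865, 187) = 133705.

52129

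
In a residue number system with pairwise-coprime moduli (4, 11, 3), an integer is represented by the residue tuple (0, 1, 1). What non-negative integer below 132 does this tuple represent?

From x ≡ 0 (mod 4) write x = 0 + 4t. Substituting into x ≡ 1 (mod 11) gives 4t ≡ 1 (mod 11), and since 4⁻¹ ≡ 3 (mod 11), t ≡ 3. Hence x ≡ 0 + 4·3 = 12 (mod 44).
From x ≡ 12 (mod 44) write x = 12 + 44t. Substituting into x ≡ 1 (mod 3) gives 44t ≡ 1 (mod 3), and since 2⁻¹ ≡ 2 (mod 3), t ≡ 2. Hence x ≡ 12 + 44·2 = 100 (mod 132).

100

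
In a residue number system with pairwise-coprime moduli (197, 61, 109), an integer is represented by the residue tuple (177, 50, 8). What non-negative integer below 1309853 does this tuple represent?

The moduli are pairwise coprime; N = 197·61·109 = 1309853.
N/197 = 6649; 6649 ≡ 148 (mod 197); 148·4 ≡ 1, so inverse 4.
N/61 = 21473; 21473 ≡ 1 (mod 61), inverse 1.
N/109 = 12017; 12017 ≡ 27 (mod 109); 27·105 ≡ 1, so inverse 105.
x ≡ 177·6649·4 + 50·21473·1 + 8·12017·105 = 15875422.
15875422 mod 1309853 = 157186.

157186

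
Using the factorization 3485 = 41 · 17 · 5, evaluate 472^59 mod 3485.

Mod 41: 472 ≡ 21; by Fermat, exponent reduces to 59 mod 40 = 19; 21^19 ≡ 2 (mod 41).
Mod 17: 472 ≡ 13; by Fermat, exponent reduces to 59 mod 16 = 11; 13^11 ≡ 4 (mod 17).
Mod 5: 472 ≡ 2; by Fermat, exponent reduces to 59 mod 4 = 3; 2^3 ≡ 3 (mod 5).
Combine by CRT: x ≡ 2 (mod 41), x ≡ 4 (mod 17), x ≡ 3 (mod 5) ⇒ x ≡ 2503 (mod 3485).

2503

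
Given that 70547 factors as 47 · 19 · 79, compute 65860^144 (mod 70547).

19837

Mod 47: 65860 ≡ 13; by Fermat, exponent reduces to 144 mod 46 = 6; 13^6 ≡ 3 (mod 47).
Mod 19: 65860 ≡ 6; since 18 | 144, by Fermat 6^144 ≡ 1 (mod 19).
Mod 79: 65860 ≡ 53; by Fermat, exponent reduces to 144 mod 78 = 66; 53^66 ≡ 8 (mod 79).
Combine by CRT: x ≡ 3 (mod 47), x ≡ 1 (mod 19), x ≡ 8 (mod 79) ⇒ x ≡ 19837 (mod 70547).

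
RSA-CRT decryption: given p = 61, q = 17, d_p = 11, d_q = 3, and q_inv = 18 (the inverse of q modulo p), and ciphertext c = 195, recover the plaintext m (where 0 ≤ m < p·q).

m₁ = c^(d_p) mod p: c ≡ 12 (mod 61), and 12^11 mod 61 = 15.
m₂ = c^(d_q) mod q: c ≡ 8 (mod 17), and 8^3 mod 17 = 2.
h = q_inv·(m₁ − m₂) mod p = 18·(15 − 2) mod 61 = 51.
m = m₂ + h·q = 2 + 51·17 = 869.

869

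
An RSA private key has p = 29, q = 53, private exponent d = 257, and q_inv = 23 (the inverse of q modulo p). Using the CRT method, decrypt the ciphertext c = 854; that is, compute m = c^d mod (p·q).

d_p = d mod (p−1) = 257 mod 28 = 5; d_q = d mod (q−1) = 49.
m₁ = c^(d_p) mod p: c ≡ 13 (mod 29), and 13^5 mod 29 = 6.
m₂ = c^(d_q) mod q: c ≡ 6 (mod 53), and 6^49 mod 53 = 40.
h = q_inv·(m₁ − m₂) mod p = 23·(6 − 40) mod 29 = 1.
m = m₂ + h·q = 40 + 1·53 = 93.

93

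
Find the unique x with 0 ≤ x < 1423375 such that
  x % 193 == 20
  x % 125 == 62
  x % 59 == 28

244937

Combine the congruences pairwise.
From x ≡ 20 (mod 193) write x = 20 + 193t. Substituting into x ≡ 62 (mod 125) gives 193t ≡ 42 (mod 125), and since 68⁻¹ ≡ 57 (mod 125), t ≡ 19. Hence x ≡ 20 + 193·19 = 3687 (mod 24125).
From x ≡ 3687 (mod 24125) write x = 3687 + 24125t. Substituting into x ≡ 28 (mod 59) gives 24125t ≡ 58 (mod 59), and since 53⁻¹ ≡ 49 (mod 59), t ≡ 10. Hence x ≡ 3687 + 24125·10 = 244937 (mod 1423375).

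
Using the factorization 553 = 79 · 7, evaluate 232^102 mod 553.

Mod 79: 232 ≡ 74; by Fermat, exponent reduces to 102 mod 78 = 24; 74^24 ≡ 18 (mod 79).
Mod 7: 232 ≡ 1; since 6 | 102, by Fermat 1^102 ≡ 1 (mod 7).
Combine by CRT: x ≡ 18 (mod 79), x ≡ 1 (mod 7) ⇒ x ≡ 176 (mod 553).

176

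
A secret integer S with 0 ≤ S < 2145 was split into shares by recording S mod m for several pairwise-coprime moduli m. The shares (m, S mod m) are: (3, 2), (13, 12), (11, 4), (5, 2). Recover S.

1247

From S ≡ 2 (mod 3) write S = 2 + 3t. Substituting into S ≡ 12 (mod 13) gives 3t ≡ 10 (mod 13), and since 3⁻¹ ≡ 9 (mod 13), t ≡ 12. Hence S ≡ 2 + 3·12 = 38 (mod 39).
From S ≡ 38 (mod 39) write S = 38 + 39t. Substituting into S ≡ 4 (mod 11) gives 39t ≡ 10 (mod 11), and since 6⁻¹ ≡ 2 (mod 11), t ≡ 9. Hence S ≡ 38 + 39·9 = 389 (mod 429).
From S ≡ 389 (mod 429) write S = 389 + 429t. Substituting into S ≡ 2 (mod 5) gives 429t ≡ 3 (mod 5), and since 4⁻¹ ≡ 4 (mod 5), t ≡ 2. Hence S ≡ 389 + 429·2 = 1247 (mod 2145).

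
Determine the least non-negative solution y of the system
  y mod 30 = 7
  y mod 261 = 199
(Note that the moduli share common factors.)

2287

Combine the congruences pairwise.
gcd(30, 261) = 3 and 3 | (199 − 7), so the pair is consistent; merging gives y ≡ 2287 (mod 2610), where 2610 = lcm(30, 261).
The solution is unique modulo lcm(30, 261) = 2610.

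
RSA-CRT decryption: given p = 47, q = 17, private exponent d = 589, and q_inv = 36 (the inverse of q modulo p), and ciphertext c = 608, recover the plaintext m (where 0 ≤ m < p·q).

d_p = d mod (p−1) = 589 mod 46 = 37; d_q = d mod (q−1) = 13.
m₁ = c^(d_p) mod p: c ≡ 44 (mod 47), and 44^37 mod 47 = 33.
m₂ = c^(d_q) mod q: c ≡ 13 (mod 17), and 13^13 mod 17 = 13.
h = q_inv·(m₁ − m₂) mod p = 36·(33 − 13) mod 47 = 15.
m = m₂ + h·q = 13 + 15·17 = 268.

268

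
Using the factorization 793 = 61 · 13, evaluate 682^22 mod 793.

Mod 61: 682 ≡ 11; 11^22 ≡ 60 (mod 61).
Mod 13: 682 ≡ 6; by Fermat, exponent reduces to 22 mod 12 = 10; 6^10 ≡ 4 (mod 13).
Combine by CRT: x ≡ 60 (mod 61), x ≡ 4 (mod 13) ⇒ x ≡ 121 (mod 793).

121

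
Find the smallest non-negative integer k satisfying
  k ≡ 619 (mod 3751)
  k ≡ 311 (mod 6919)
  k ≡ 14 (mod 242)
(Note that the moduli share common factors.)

Combine the congruences pairwise.
gcd(3751, 6919) = 11 and 11 | (311 − 619), so the pair is consistent; merging gives k ≡ 1999902 (mod 2359379), where 2359379 = lcm(3751, 6919).
gcd(2359379, 242) = 121 and 121 | (14 − 1999902), so the pair is consistent; merging gives k ≡ 1999902 (mod 4718758), where 4718758 = lcm(2359379, 242).
The solution is unique modulo lcm(3751, 6919, 242) = 4718758.

1999902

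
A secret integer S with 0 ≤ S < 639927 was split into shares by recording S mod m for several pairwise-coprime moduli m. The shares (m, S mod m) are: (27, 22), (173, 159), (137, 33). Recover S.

82507

The moduli are pairwise coprime; N = 27·173·137 = 639927.
N/27 = 23701; 23701 ≡ 22 (mod 27); 22·16 ≡ 1, so inverse 16.
N/173 = 3699; 3699 ≡ 66 (mod 173); 66·97 ≡ 1, so inverse 97.
N/137 = 4671; 4671 ≡ 13 (mod 137); 13·116 ≡ 1, so inverse 116.
S ≡ 22·23701·16 + 159·3699·97 + 33·4671·116 = 83273017.
83273017 mod 639927 = 82507.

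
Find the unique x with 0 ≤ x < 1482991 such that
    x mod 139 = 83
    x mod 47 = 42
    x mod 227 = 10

From x ≡ 83 (mod 139) write x = 83 + 139t. Substituting into x ≡ 42 (mod 47) gives 139t ≡ 6 (mod 47), and since 45⁻¹ ≡ 23 (mod 47), t ≡ 44. Hence x ≡ 83 + 139·44 = 6199 (mod 6533).
From x ≡ 6199 (mod 6533) write x = 6199 + 6533t. Substituting into x ≡ 10 (mod 227) gives 6533t ≡ 167 (mod 227), and since 177⁻¹ ≡ 59 (mod 227), t ≡ 92. Hence x ≡ 6199 + 6533·92 = 607235 (mod 1482991).

607235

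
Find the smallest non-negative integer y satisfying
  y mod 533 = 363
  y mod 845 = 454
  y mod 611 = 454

gcd(533, 845) = 13 and 13 | (454 − 363), so the pair is consistent; merging gives y ≡ 33409 (mod 34645), where 34645 = lcm(533, 845).
gcd(34645, 611) = 13 and 13 | (454 − 33409), so the pair is consistent; merging gives y ≡ 1072759 (mod 1628315), where 1628315 = lcm(34645, 611).
The solution is unique modulo lcm(533, 845, 611) = 1628315.

1072759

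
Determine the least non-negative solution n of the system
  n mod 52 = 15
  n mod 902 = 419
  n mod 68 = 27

321531

Combine the congruences pairwise.
gcd(52, 902) = 2 and 2 | (419 − 15), so the pair is consistent; merging gives n ≡ 16655 (mod 23452), where 23452 = lcm(52, 902).
gcd(23452, 68) = 4 and 4 | (27 − 16655), so the pair is consistent; merging gives n ≡ 321531 (mod 398684), where 398684 = lcm(23452, 68).
The solution is unique modulo lcm(52, 902, 68) = 398684.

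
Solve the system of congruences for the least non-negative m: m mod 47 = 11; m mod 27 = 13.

904

From m ≡ 11 (mod 47) write m = 11 + 47t. Substituting into m ≡ 13 (mod 27) gives 47t ≡ 2 (mod 27), and since 20⁻¹ ≡ 23 (mod 27), t ≡ 19. Hence m ≡ 11 + 47·19 = 904 (mod 1269).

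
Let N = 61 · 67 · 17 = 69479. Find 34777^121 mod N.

59726

Mod 61: 34777 ≡ 7; by Fermat, exponent reduces to 121 mod 60 = 1; 7^1 ≡ 7 (mod 61).
Mod 67: 34777 ≡ 4; by Fermat, exponent reduces to 121 mod 66 = 55; 4^55 ≡ 29 (mod 67).
Mod 17: 34777 ≡ 12; by Fermat, exponent reduces to 121 mod 16 = 9; 12^9 ≡ 5 (mod 17).
Combine by CRT: x ≡ 7 (mod 61), x ≡ 29 (mod 67), x ≡ 5 (mod 17) ⇒ x ≡ 59726 (mod 69479).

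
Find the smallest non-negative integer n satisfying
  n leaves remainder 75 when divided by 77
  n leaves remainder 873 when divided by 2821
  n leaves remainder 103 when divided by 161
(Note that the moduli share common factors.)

gcd(77, 2821) = 7 and 7 | (873 − 75), so the pair is consistent; merging gives n ≡ 3694 (mod 31031), where 31031 = lcm(77, 2821).
gcd(31031, 161) = 7 and 7 | (103 − 3694), so the pair is consistent; merging gives n ≡ 158849 (mod 713713), where 713713 = lcm(31031, 161).
The solution is unique modulo lcm(77, 2821, 161) = 713713.

158849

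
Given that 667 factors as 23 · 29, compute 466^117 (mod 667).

Mod 23: 466 ≡ 6; by Fermat, exponent reduces to 117 mod 22 = 7; 6^7 ≡ 3 (mod 23).
Mod 29: 466 ≡ 2; by Fermat, exponent reduces to 117 mod 28 = 5; 2^5 ≡ 3 (mod 29).
Combine by CRT: x ≡ 3 (mod 23), x ≡ 3 (mod 29) ⇒ x ≡ 3 (mod 667).

3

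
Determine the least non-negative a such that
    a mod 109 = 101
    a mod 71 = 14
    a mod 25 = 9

118584

From a ≡ 101 (mod 109) write a = 101 + 109t. Substituting into a ≡ 14 (mod 71) gives 109t ≡ 55 (mod 71), and since 38⁻¹ ≡ 43 (mod 71), t ≡ 22. Hence a ≡ 101 + 109·22 = 2499 (mod 7739).
From a ≡ 2499 (mod 7739) write a = 2499 + 7739t. Substituting into a ≡ 9 (mod 25) gives 7739t ≡ 10 (mod 25), and since 14⁻¹ ≡ 9 (mod 25), t ≡ 15. Hence a ≡ 2499 + 7739·15 = 118584 (mod 193475).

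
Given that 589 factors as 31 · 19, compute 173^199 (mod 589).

Mod 31: 173 ≡ 18; by Fermat, exponent reduces to 199 mod 30 = 19; 18^19 ≡ 10 (mod 31).
Mod 19: 173 ≡ 2; by Fermat, exponent reduces to 199 mod 18 = 1; 2^1 ≡ 2 (mod 19).
Combine by CRT: x ≡ 10 (mod 31), x ≡ 2 (mod 19) ⇒ x ≡ 382 (mod 589).

382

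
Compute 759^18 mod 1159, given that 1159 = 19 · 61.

Mod 19: 759 ≡ 18; since 18 | 18, by Fermat 18^18 ≡ 1 (mod 19).
Mod 61: 759 ≡ 27; 27^18 ≡ 20 (mod 61).
Combine by CRT: x ≡ 1 (mod 19), x ≡ 20 (mod 61) ⇒ x ≡ 20 (mod 1159).

20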